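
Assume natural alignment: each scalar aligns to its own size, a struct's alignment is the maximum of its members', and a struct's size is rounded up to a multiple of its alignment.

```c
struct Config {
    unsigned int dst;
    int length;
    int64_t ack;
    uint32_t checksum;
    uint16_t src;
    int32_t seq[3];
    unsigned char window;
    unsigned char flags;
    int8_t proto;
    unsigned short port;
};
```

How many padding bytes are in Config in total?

9

0..4  dst  (4B, 4-aligned)
4..8  length  (4B, 4-aligned)
8..16  ack  (8B, 8-aligned)
16..20  checksum  (4B, 4-aligned)
20..22  src  (2B, 2-aligned)
22..24  -- padding (2B)
24..36  seq  (12B, 4-aligned)
36..37  window  (1B, 1-aligned)
37..38  flags  (1B, 1-aligned)
38..39  proto  (1B, 1-aligned)
39..40  -- padding (1B)
40..42  port  (2B, 2-aligned)
42..48  -- tail padding (6B)
sizeof = 48, alignof = 8
data bytes 39, size 48 → padding 9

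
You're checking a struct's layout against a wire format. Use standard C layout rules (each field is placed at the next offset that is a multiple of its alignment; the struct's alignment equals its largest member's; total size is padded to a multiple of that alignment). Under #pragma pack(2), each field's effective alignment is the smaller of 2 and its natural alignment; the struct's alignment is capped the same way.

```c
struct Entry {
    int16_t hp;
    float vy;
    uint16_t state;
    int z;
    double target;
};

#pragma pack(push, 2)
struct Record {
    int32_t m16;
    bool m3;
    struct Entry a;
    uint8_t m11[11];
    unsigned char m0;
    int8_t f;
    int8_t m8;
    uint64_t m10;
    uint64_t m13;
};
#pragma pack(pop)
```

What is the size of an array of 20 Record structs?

1200

Entry: @0: hp [2B, align 2] → 2; +2 pad (align 4); @4: vy [4B, align 4] → 8; @8: state [2B, align 2] → 10; +2 pad (align 4); @12: z [4B, align 4] → 16; @16: target [8B, align 8] → 24; size 24, align 8
@0: m16 [4B, align 2] → 4
@4: m3 [1B, align 1] → 5
+1 pad (align 2)
@6: a [24B, align 2] → 30
@30: m11 [11B, align 1] → 41
@41: m0 [1B, align 1] → 42
@42: f [1B, align 1] → 43
@43: m8 [1B, align 1] → 44
@44: m10 [8B, align 2] → 52
@52: m13 [8B, align 2] → 60
size 60, align 2
array of 20: 20 × 60 = 1200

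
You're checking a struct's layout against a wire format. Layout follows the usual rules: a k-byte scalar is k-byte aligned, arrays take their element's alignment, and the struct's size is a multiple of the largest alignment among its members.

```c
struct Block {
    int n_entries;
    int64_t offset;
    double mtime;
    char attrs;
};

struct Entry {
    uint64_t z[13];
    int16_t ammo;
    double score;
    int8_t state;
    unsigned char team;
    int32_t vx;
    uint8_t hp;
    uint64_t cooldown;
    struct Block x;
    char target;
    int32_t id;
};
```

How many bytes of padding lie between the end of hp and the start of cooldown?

7

Block: 0..4  n_entries  (4B, 4-aligned); 4..8  -- padding (4B); 8..16  offset  (8B, 8-aligned); 16..24  mtime  (8B, 8-aligned); 24..25  attrs  (1B, 1-aligned); 25..32  -- tail padding (7B); sizeof = 32, alignof = 8
0..104  z  (104B, 8-aligned)
104..106  ammo  (2B, 2-aligned)
106..112  -- padding (6B)
112..120  score  (8B, 8-aligned)
120..121  state  (1B, 1-aligned)
121..122  team  (1B, 1-aligned)
122..124  -- padding (2B)
124..128  vx  (4B, 4-aligned)
128..129  hp  (1B, 1-aligned)
129..136  -- padding (7B)
136..144  cooldown  (8B, 8-aligned)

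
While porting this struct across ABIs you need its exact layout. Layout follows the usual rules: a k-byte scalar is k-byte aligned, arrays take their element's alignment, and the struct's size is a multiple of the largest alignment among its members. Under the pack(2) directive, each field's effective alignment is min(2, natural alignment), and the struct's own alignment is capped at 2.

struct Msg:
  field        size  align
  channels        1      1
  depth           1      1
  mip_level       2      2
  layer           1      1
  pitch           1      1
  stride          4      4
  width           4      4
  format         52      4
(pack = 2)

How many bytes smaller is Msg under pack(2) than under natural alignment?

natural layout:
  0..1  channels  (1B, 1-aligned)
  1..2  depth  (1B, 1-aligned)
  2..4  mip_level  (2B, 2-aligned)
  4..5  layer  (1B, 1-aligned)
  5..6  pitch  (1B, 1-aligned)
  6..8  -- padding (2B)
  8..12  stride  (4B, 4-aligned)
  12..16  width  (4B, 4-aligned)
  16..68  format  (52B, 4-aligned)
  sizeof = 68, alignof = 4
packed(2) layout:
  0..1  channels  (1B, 1-aligned)
  1..2  depth  (1B, 1-aligned)
  2..4  mip_level  (2B, 2-aligned)
  4..5  layer  (1B, 1-aligned)
  5..6  pitch  (1B, 1-aligned)
  6..10  stride  (4B, 2-aligned)
  10..14  width  (4B, 2-aligned)
  14..66  format  (52B, 2-aligned)
  sizeof = 66, alignof = 2
68 − 66 = 2

2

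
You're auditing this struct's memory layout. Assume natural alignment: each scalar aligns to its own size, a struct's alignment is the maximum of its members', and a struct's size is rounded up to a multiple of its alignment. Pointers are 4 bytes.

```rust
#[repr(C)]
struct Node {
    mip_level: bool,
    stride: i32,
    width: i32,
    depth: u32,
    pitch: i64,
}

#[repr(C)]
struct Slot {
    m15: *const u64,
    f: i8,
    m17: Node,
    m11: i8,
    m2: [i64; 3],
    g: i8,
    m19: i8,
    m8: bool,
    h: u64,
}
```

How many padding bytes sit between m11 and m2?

7

Node: 0..1  mip_level  (1B, 1-aligned); 1..4  -- padding (3B); 4..8  stride  (4B, 4-aligned); 8..12  width  (4B, 4-aligned); 12..16  depth  (4B, 4-aligned); 16..24  pitch  (8B, 8-aligned); sizeof = 24, alignof = 8
0..4  m15  (4B, 4-aligned)
4..5  f  (1B, 1-aligned)
5..8  -- padding (3B)
8..32  m17  (24B, 8-aligned)
32..33  m11  (1B, 1-aligned)
33..40  -- padding (7B)
40..64  m2  (24B, 8-aligned)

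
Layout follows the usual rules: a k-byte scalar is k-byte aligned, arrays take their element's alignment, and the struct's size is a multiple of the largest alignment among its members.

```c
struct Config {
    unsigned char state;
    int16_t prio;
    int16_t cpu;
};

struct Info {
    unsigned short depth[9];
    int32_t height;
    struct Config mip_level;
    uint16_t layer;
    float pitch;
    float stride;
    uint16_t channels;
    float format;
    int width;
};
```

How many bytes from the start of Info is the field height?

20

Config: @0: state [1B, align 1] → 1; +1 pad (align 2); @2: prio [2B, align 2] → 4; @4: cpu [2B, align 2] → 6; size 6, align 2
@0: depth [18B, align 2] → 18
+2 pad (align 4)
@20: height [4B, align 4] → 24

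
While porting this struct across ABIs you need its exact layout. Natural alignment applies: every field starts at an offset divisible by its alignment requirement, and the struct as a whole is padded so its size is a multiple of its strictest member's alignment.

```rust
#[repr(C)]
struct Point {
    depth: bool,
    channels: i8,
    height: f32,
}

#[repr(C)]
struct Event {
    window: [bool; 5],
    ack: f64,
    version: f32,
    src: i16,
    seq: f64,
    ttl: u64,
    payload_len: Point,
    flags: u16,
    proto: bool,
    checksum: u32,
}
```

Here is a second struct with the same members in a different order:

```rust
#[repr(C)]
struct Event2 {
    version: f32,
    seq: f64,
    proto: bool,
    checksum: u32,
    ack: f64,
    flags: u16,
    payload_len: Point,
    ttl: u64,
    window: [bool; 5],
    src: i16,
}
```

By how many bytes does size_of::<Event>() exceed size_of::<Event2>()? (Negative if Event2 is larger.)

-8

Point: 0..1  depth  (1B, 1-aligned); 1..2  channels  (1B, 1-aligned); 2..4  -- padding (2B); 4..8  height  (4B, 4-aligned); sizeof = 8, alignof = 4
0..5  window  (5B, 1-aligned)
5..8  -- padding (3B)
8..16  ack  (8B, 8-aligned)
16..20  version  (4B, 4-aligned)
20..22  src  (2B, 2-aligned)
22..24  -- padding (2B)
24..32  seq  (8B, 8-aligned)
32..40  ttl  (8B, 8-aligned)
40..48  payload_len  (8B, 4-aligned)
48..50  flags  (2B, 2-aligned)
50..51  proto  (1B, 1-aligned)
51..52  -- padding (1B)
52..56  checksum  (4B, 4-aligned)
sizeof = 56, alignof = 8
— Event2 —
0..4  version  (4B, 4-aligned)
4..8  -- padding (4B)
8..16  seq  (8B, 8-aligned)
16..17  proto  (1B, 1-aligned)
17..20  -- padding (3B)
20..24  checksum  (4B, 4-aligned)
24..32  ack  (8B, 8-aligned)
32..34  flags  (2B, 2-aligned)
34..36  -- padding (2B)
36..44  payload_len  (8B, 4-aligned)
44..48  -- padding (4B)
48..56  ttl  (8B, 8-aligned)
56..61  window  (5B, 1-aligned)
61..62  -- padding (1B)
62..64  src  (2B, 2-aligned)
sizeof = 64, alignof = 8
56 − 64 = -8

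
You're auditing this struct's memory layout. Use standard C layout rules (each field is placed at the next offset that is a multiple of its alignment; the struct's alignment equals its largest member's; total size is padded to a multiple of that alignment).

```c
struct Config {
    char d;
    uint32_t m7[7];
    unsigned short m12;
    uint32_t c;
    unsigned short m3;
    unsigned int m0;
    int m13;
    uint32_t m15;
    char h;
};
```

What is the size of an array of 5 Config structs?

300

@0: d [1B, align 1] → 1
+3 pad (align 4)
@4: m7 [28B, align 4] → 32
@32: m12 [2B, align 2] → 34
+2 pad (align 4)
@36: c [4B, align 4] → 40
@40: m3 [2B, align 2] → 42
+2 pad (align 4)
@44: m0 [4B, align 4] → 48
@48: m13 [4B, align 4] → 52
@52: m15 [4B, align 4] → 56
@56: h [1B, align 1] → 57
+3 tail pad (align 4)
size 60, align 4
array of 5: 5 × 60 = 300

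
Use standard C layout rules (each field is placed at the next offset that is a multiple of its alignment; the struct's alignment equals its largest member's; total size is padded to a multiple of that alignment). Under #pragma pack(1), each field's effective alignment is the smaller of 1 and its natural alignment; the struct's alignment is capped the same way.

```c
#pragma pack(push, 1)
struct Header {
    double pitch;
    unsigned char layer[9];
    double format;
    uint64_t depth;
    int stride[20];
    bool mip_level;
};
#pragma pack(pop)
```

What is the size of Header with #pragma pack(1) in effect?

114

0..8  pitch  (8B, 1-aligned)
8..17  layer  (9B, 1-aligned)
17..25  format  (8B, 1-aligned)
25..33  depth  (8B, 1-aligned)
33..113  stride  (80B, 1-aligned)
113..114  mip_level  (1B, 1-aligned)
sizeof = 114, alignof = 1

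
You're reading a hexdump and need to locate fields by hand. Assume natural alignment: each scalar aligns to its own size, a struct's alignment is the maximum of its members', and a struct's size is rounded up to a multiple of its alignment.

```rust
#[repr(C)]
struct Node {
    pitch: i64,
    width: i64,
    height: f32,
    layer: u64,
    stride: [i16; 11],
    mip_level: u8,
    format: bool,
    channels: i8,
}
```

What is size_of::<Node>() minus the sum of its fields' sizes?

@0: pitch [8B, align 8] → 8
@8: width [8B, align 8] → 16
@16: height [4B, align 4] → 20
+4 pad (align 8)
@24: layer [8B, align 8] → 32
@32: stride [22B, align 2] → 54
@54: mip_level [1B, align 1] → 55
@55: format [1B, align 1] → 56
@56: channels [1B, align 1] → 57
+7 tail pad (align 8)
size 64, align 8
data bytes 53, size 64 → padding 11

11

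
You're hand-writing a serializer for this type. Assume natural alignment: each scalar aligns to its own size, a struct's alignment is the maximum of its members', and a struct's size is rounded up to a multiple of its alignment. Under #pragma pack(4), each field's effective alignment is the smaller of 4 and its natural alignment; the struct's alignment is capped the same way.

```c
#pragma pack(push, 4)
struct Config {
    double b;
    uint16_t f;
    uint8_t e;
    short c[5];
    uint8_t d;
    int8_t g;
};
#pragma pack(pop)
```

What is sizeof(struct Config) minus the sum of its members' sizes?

1

b at 0 (size 8, align 4) → ends 8
f at 8 (size 2, align 2) → ends 10
e at 10 (size 1, align 1) → ends 11
pad 1 to align 2 for c
c at 12 (size 10, align 2) → ends 22
d at 22 (size 1, align 1) → ends 23
g at 23 (size 1, align 1) → ends 24
total 24 bytes, alignment 4
data bytes 23, size 24 → padding 1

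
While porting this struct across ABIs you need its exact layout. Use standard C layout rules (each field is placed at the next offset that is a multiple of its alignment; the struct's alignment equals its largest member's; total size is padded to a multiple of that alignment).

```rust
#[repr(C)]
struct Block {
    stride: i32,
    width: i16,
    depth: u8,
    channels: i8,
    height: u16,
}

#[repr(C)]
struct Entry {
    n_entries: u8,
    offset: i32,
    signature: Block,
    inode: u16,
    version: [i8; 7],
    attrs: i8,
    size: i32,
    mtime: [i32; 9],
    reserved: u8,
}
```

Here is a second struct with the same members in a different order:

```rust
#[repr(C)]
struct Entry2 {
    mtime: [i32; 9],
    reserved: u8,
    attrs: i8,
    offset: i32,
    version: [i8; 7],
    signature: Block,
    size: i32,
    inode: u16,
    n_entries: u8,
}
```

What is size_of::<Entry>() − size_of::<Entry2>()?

Block: stride at 0 (size 4, align 4) → ends 4; width at 4 (size 2, align 2) → ends 6; depth at 6 (size 1, align 1) → ends 7; channels at 7 (size 1, align 1) → ends 8; height at 8 (size 2, align 2) → ends 10; tail pad 2 to reach multiple of 4; total 12 bytes, alignment 4
n_entries at 0 (size 1, align 1) → ends 1
pad 3 to align 4 for offset
offset at 4 (size 4, align 4) → ends 8
signature at 8 (size 12, align 4) → ends 20
inode at 20 (size 2, align 2) → ends 22
version at 22 (size 7, align 1) → ends 29
attrs at 29 (size 1, align 1) → ends 30
pad 2 to align 4 for size
size at 32 (size 4, align 4) → ends 36
mtime at 36 (size 36, align 4) → ends 72
reserved at 72 (size 1, align 1) → ends 73
tail pad 3 to reach multiple of 4
total 76 bytes, alignment 4
— Entry2 —
mtime at 0 (size 36, align 4) → ends 36
reserved at 36 (size 1, align 1) → ends 37
attrs at 37 (size 1, align 1) → ends 38
pad 2 to align 4 for offset
offset at 40 (size 4, align 4) → ends 44
version at 44 (size 7, align 1) → ends 51
pad 1 to align 4 for signature
signature at 52 (size 12, align 4) → ends 64
size at 64 (size 4, align 4) → ends 68
inode at 68 (size 2, align 2) → ends 70
n_entries at 70 (size 1, align 1) → ends 71
tail pad 1 to reach multiple of 4
total 72 bytes, alignment 4
76 − 72 = 4

4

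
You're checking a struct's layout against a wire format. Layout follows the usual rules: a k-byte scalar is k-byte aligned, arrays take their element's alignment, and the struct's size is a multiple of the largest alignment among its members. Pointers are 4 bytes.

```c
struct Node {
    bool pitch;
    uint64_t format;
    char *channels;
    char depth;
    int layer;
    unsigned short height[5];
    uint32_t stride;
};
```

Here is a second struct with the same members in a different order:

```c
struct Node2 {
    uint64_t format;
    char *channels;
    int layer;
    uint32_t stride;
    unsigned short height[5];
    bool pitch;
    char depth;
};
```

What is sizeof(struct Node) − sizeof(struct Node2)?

pitch at 0 (size 1, align 1) → ends 1
pad 7 to align 8 for format
format at 8 (size 8, align 8) → ends 16
channels at 16 (size 4, align 4) → ends 20
depth at 20 (size 1, align 1) → ends 21
pad 3 to align 4 for layer
layer at 24 (size 4, align 4) → ends 28
height at 28 (size 10, align 2) → ends 38
pad 2 to align 4 for stride
stride at 40 (size 4, align 4) → ends 44
tail pad 4 to reach multiple of 8
total 48 bytes, alignment 8
— Node2 —
format at 0 (size 8, align 8) → ends 8
channels at 8 (size 4, align 4) → ends 12
layer at 12 (size 4, align 4) → ends 16
stride at 16 (size 4, align 4) → ends 20
height at 20 (size 10, align 2) → ends 30
pitch at 30 (size 1, align 1) → ends 31
depth at 31 (size 1, align 1) → ends 32
total 32 bytes, alignment 8
48 − 32 = 16

16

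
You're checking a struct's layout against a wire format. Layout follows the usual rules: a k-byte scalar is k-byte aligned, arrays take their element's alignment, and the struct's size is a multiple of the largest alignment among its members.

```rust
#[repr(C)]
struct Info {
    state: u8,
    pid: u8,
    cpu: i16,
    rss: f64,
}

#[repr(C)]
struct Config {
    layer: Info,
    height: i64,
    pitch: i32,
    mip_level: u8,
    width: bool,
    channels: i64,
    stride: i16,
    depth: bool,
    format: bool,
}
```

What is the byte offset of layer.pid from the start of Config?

Info: @0: state [1B, align 1] → 1; @1: pid [1B, align 1] → 2; @2: cpu [2B, align 2] → 4; +4 pad (align 8); @8: rss [8B, align 8] → 16; size 16, align 8
@0: layer [16B, align 8] → 16
within Info: pid at 1
0 + 1 = 1

1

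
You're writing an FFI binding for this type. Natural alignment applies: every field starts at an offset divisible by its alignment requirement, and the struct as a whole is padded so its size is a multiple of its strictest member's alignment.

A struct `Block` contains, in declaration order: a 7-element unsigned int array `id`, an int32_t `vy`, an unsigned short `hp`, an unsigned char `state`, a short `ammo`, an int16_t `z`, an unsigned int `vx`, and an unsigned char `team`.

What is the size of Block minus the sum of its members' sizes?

0..28  id  (28B, 4-aligned)
28..32  vy  (4B, 4-aligned)
32..34  hp  (2B, 2-aligned)
34..35  state  (1B, 1-aligned)
35..36  -- padding (1B)
36..38  ammo  (2B, 2-aligned)
38..40  z  (2B, 2-aligned)
40..44  vx  (4B, 4-aligned)
44..45  team  (1B, 1-aligned)
45..48  -- tail padding (3B)
sizeof = 48, alignof = 4
data bytes 44, size 48 → padding 4

4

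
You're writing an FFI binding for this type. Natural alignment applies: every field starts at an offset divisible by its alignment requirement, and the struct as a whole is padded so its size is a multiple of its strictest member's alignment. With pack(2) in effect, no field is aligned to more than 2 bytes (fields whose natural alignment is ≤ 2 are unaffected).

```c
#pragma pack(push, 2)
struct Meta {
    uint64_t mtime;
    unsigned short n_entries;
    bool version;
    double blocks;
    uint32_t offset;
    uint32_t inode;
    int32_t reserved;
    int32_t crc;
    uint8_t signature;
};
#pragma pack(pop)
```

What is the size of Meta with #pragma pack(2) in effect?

mtime at 0 (size 8, align 2) → ends 8
n_entries at 8 (size 2, align 2) → ends 10
version at 10 (size 1, align 1) → ends 11
pad 1 to align 2 for blocks
blocks at 12 (size 8, align 2) → ends 20
offset at 20 (size 4, align 2) → ends 24
inode at 24 (size 4, align 2) → ends 28
reserved at 28 (size 4, align 2) → ends 32
crc at 32 (size 4, align 2) → ends 36
signature at 36 (size 1, align 1) → ends 37
tail pad 1 to reach multiple of 2
total 38 bytes, alignment 2

38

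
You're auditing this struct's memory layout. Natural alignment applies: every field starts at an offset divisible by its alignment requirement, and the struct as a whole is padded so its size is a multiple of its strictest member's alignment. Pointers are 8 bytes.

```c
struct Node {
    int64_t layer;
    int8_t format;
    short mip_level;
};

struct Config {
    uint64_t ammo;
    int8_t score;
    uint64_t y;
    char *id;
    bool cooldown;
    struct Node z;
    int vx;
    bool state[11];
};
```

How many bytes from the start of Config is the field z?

Node: layer at 0 (size 8, align 8) → ends 8; format at 8 (size 1, align 1) → ends 9; pad 1 to align 2 for mip_level; mip_level at 10 (size 2, align 2) → ends 12; tail pad 4 to reach multiple of 8; total 16 bytes, alignment 8
ammo at 0 (size 8, align 8) → ends 8
score at 8 (size 1, align 1) → ends 9
pad 7 to align 8 for y
y at 16 (size 8, align 8) → ends 24
id at 24 (size 8, align 8) → ends 32
cooldown at 32 (size 1, align 1) → ends 33
pad 7 to align 8 for z
z at 40 (size 16, align 8) → ends 56

40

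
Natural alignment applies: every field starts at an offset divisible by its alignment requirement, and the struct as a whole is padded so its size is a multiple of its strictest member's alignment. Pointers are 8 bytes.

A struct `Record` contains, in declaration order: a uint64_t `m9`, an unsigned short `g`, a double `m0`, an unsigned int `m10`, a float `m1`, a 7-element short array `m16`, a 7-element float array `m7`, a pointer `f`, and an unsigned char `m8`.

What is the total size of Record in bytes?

96

0..8  m9  (8B, 8-aligned)
8..10  g  (2B, 2-aligned)
10..16  -- padding (6B)
16..24  m0  (8B, 8-aligned)
24..28  m10  (4B, 4-aligned)
28..32  m1  (4B, 4-aligned)
32..46  m16  (14B, 2-aligned)
46..48  -- padding (2B)
48..76  m7  (28B, 4-aligned)
76..80  -- padding (4B)
80..88  f  (8B, 8-aligned)
88..89  m8  (1B, 1-aligned)
89..96  -- tail padding (7B)
sizeof = 96, alignof = 8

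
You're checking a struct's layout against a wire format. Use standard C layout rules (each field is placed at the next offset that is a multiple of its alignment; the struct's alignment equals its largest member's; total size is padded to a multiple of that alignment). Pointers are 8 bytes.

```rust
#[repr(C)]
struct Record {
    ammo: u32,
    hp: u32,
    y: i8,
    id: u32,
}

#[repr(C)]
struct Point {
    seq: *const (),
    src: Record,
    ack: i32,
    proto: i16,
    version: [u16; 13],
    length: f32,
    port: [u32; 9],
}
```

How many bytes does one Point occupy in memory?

Record: 0..4  ammo  (4B, 4-aligned); 4..8  hp  (4B, 4-aligned); 8..9  y  (1B, 1-aligned); 9..12  -- padding (3B); 12..16  id  (4B, 4-aligned); sizeof = 16, alignof = 4
0..8  seq  (8B, 8-aligned)
8..24  src  (16B, 4-aligned)
24..28  ack  (4B, 4-aligned)
28..30  proto  (2B, 2-aligned)
30..56  version  (26B, 2-aligned)
56..60  length  (4B, 4-aligned)
60..96  port  (36B, 4-aligned)
sizeof = 96, alignof = 8

96 bytes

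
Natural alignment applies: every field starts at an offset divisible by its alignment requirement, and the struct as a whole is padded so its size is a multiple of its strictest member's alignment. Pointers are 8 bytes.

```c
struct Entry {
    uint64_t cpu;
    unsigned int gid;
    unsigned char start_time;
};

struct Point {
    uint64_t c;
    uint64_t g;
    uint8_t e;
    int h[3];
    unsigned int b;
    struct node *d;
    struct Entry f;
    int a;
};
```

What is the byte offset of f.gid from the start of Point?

Entry: @0: cpu [8B, align 8] → 8; @8: gid [4B, align 4] → 12; @12: start_time [1B, align 1] → 13; +3 tail pad (align 8); size 16, align 8
@0: c [8B, align 8] → 8
@8: g [8B, align 8] → 16
@16: e [1B, align 1] → 17
+3 pad (align 4)
@20: h [12B, align 4] → 32
@32: b [4B, align 4] → 36
+4 pad (align 8)
@40: d [8B, align 8] → 48
@48: f [16B, align 8] → 64
within Entry: gid at 8
48 + 8 = 56

56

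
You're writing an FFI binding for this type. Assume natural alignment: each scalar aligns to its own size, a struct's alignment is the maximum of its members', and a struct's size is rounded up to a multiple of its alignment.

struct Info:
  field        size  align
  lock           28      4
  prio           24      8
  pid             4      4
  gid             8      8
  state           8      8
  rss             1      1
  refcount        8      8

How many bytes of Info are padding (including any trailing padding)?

15

0..28  lock  (28B, 4-aligned)
28..32  -- padding (4B)
32..56  prio  (24B, 8-aligned)
56..60  pid  (4B, 4-aligned)
60..64  -- padding (4B)
64..72  gid  (8B, 8-aligned)
72..80  state  (8B, 8-aligned)
80..81  rss  (1B, 1-aligned)
81..88  -- padding (7B)
88..96  refcount  (8B, 8-aligned)
sizeof = 96, alignof = 8
data bytes 81, size 96 → padding 15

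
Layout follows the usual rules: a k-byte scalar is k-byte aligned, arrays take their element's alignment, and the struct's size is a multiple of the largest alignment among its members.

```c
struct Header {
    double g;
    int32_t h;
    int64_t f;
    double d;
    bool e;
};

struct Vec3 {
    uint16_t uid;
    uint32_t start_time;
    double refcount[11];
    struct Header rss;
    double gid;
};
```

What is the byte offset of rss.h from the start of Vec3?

Header: g at 0 (size 8, align 8) → ends 8; h at 8 (size 4, align 4) → ends 12; pad 4 to align 8 for f; f at 16 (size 8, align 8) → ends 24; d at 24 (size 8, align 8) → ends 32; e at 32 (size 1, align 1) → ends 33; tail pad 7 to reach multiple of 8; total 40 bytes, alignment 8
uid at 0 (size 2, align 2) → ends 2
pad 2 to align 4 for start_time
start_time at 4 (size 4, align 4) → ends 8
refcount at 8 (size 88, align 8) → ends 96
rss at 96 (size 40, align 8) → ends 136
within Header: h at 8
96 + 8 = 104

104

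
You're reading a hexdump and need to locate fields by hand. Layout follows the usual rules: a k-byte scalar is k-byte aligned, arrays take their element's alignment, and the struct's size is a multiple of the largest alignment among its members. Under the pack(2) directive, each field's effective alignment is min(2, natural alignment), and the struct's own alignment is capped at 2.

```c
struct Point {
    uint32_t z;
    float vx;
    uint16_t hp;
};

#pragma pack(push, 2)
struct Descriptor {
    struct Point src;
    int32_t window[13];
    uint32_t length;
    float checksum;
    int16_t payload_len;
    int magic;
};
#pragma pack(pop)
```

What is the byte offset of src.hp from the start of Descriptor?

8

Point: @0: z [4B, align 4] → 4; @4: vx [4B, align 4] → 8; @8: hp [2B, align 2] → 10; +2 tail pad (align 4); size 12, align 4
@0: src [12B, align 2] → 12
within Point: hp at 8
0 + 8 = 8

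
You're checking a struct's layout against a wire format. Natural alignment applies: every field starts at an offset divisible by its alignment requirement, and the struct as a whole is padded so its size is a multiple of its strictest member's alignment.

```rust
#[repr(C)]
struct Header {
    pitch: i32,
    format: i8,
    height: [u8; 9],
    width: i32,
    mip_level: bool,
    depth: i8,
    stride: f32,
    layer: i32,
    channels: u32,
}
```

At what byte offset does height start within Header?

5

@0: pitch [4B, align 4] → 4
@4: format [1B, align 1] → 5
@5: height [9B, align 1] → 14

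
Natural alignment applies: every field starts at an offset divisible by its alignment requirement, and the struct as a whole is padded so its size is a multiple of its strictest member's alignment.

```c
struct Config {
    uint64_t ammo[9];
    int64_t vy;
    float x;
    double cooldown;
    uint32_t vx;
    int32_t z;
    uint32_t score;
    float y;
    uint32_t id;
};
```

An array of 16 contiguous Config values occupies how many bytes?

1920

ammo at 0 (size 72, align 8) → ends 72
vy at 72 (size 8, align 8) → ends 80
x at 80 (size 4, align 4) → ends 84
pad 4 to align 8 for cooldown
cooldown at 88 (size 8, align 8) → ends 96
vx at 96 (size 4, align 4) → ends 100
z at 100 (size 4, align 4) → ends 104
score at 104 (size 4, align 4) → ends 108
y at 108 (size 4, align 4) → ends 112
id at 112 (size 4, align 4) → ends 116
tail pad 4 to reach multiple of 8
total 120 bytes, alignment 8
array of 16: 16 × 120 = 1920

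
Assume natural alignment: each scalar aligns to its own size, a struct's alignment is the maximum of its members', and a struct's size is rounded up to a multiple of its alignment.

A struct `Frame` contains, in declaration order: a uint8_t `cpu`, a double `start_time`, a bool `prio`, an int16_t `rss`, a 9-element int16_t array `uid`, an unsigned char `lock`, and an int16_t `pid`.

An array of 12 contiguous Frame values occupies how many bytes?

0..1  cpu  (1B, 1-aligned)
1..8  -- padding (7B)
8..16  start_time  (8B, 8-aligned)
16..17  prio  (1B, 1-aligned)
17..18  -- padding (1B)
18..20  rss  (2B, 2-aligned)
20..38  uid  (18B, 2-aligned)
38..39  lock  (1B, 1-aligned)
39..40  -- padding (1B)
40..42  pid  (2B, 2-aligned)
42..48  -- tail padding (6B)
sizeof = 48, alignof = 8
array of 12: 12 × 48 = 576

576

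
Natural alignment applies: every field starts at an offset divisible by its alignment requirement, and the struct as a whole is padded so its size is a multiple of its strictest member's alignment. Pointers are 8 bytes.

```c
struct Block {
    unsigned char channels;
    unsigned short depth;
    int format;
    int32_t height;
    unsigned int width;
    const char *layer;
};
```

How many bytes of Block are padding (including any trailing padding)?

0..1  channels  (1B, 1-aligned)
1..2  -- padding (1B)
2..4  depth  (2B, 2-aligned)
4..8  format  (4B, 4-aligned)
8..12  height  (4B, 4-aligned)
12..16  width  (4B, 4-aligned)
16..24  layer  (8B, 8-aligned)
sizeof = 24, alignof = 8
data bytes 23, size 24 → padding 1

1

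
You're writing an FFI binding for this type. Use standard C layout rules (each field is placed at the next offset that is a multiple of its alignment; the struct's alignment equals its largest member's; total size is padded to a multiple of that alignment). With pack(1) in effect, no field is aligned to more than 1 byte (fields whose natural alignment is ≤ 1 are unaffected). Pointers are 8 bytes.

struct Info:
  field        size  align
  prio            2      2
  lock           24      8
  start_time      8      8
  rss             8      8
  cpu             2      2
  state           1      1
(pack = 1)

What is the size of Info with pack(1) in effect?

45

prio at 0 (size 2, align 1) → ends 2
lock at 2 (size 24, align 1) → ends 26
start_time at 26 (size 8, align 1) → ends 34
rss at 34 (size 8, align 1) → ends 42
cpu at 42 (size 2, align 1) → ends 44
state at 44 (size 1, align 1) → ends 45
total 45 bytes, alignment 1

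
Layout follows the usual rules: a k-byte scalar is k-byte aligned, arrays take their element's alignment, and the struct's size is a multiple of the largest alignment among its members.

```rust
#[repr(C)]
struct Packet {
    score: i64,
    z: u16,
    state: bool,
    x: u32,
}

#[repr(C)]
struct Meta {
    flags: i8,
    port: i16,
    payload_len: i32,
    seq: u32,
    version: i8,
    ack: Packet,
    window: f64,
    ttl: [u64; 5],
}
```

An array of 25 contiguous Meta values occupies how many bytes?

Packet: @0: score [8B, align 8] → 8; @8: z [2B, align 2] → 10; @10: state [1B, align 1] → 11; +1 pad (align 4); @12: x [4B, align 4] → 16; size 16, align 8
@0: flags [1B, align 1] → 1
+1 pad (align 2)
@2: port [2B, align 2] → 4
@4: payload_len [4B, align 4] → 8
@8: seq [4B, align 4] → 12
@12: version [1B, align 1] → 13
+3 pad (align 8)
@16: ack [16B, align 8] → 32
@32: window [8B, align 8] → 40
@40: ttl [40B, align 8] → 80
size 80, align 8
array of 25: 25 × 80 = 2000

2000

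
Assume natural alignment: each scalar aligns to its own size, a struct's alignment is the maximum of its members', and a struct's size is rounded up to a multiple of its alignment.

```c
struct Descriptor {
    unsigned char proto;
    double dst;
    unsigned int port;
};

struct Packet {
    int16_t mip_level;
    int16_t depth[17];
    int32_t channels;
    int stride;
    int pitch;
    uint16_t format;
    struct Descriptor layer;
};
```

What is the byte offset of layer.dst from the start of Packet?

64

Descriptor: proto at 0 (size 1, align 1) → ends 1; pad 7 to align 8 for dst; dst at 8 (size 8, align 8) → ends 16; port at 16 (size 4, align 4) → ends 20; tail pad 4 to reach multiple of 8; total 24 bytes, alignment 8
mip_level at 0 (size 2, align 2) → ends 2
depth at 2 (size 34, align 2) → ends 36
channels at 36 (size 4, align 4) → ends 40
stride at 40 (size 4, align 4) → ends 44
pitch at 44 (size 4, align 4) → ends 48
format at 48 (size 2, align 2) → ends 50
pad 6 to align 8 for layer
layer at 56 (size 24, align 8) → ends 80
within Descriptor: dst at 8
56 + 8 = 64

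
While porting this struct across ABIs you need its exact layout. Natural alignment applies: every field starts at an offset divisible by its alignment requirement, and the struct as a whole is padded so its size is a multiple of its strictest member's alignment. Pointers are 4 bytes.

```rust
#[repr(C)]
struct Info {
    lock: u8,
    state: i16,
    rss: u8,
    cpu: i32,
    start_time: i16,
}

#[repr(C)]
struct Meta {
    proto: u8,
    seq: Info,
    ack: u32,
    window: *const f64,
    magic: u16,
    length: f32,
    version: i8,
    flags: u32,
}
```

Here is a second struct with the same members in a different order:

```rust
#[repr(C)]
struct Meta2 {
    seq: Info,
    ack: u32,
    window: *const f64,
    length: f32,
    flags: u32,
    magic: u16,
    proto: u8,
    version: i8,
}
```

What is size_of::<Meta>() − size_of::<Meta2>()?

Info: @0: lock [1B, align 1] → 1; +1 pad (align 2); @2: state [2B, align 2] → 4; @4: rss [1B, align 1] → 5; +3 pad (align 4); @8: cpu [4B, align 4] → 12; @12: start_time [2B, align 2] → 14; +2 tail pad (align 4); size 16, align 4
@0: proto [1B, align 1] → 1
+3 pad (align 4)
@4: seq [16B, align 4] → 20
@20: ack [4B, align 4] → 24
@24: window [4B, align 4] → 28
@28: magic [2B, align 2] → 30
+2 pad (align 4)
@32: length [4B, align 4] → 36
@36: version [1B, align 1] → 37
+3 pad (align 4)
@40: flags [4B, align 4] → 44
size 44, align 4
— Meta2 —
@0: seq [16B, align 4] → 16
@16: ack [4B, align 4] → 20
@20: window [4B, align 4] → 24
@24: length [4B, align 4] → 28
@28: flags [4B, align 4] → 32
@32: magic [2B, align 2] → 34
@34: proto [1B, align 1] → 35
@35: version [1B, align 1] → 36
size 36, align 4
44 − 36 = 8

8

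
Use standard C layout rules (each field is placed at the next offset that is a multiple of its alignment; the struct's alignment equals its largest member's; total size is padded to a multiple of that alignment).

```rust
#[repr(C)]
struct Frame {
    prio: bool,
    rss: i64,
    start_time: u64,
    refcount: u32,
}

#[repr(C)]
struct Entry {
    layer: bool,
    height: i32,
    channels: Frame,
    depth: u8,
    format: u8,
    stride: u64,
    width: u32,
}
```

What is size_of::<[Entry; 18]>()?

1152

Frame: prio at 0 (size 1, align 1) → ends 1; pad 7 to align 8 for rss; rss at 8 (size 8, align 8) → ends 16; start_time at 16 (size 8, align 8) → ends 24; refcount at 24 (size 4, align 4) → ends 28; tail pad 4 to reach multiple of 8; total 32 bytes, alignment 8
layer at 0 (size 1, align 1) → ends 1
pad 3 to align 4 for height
height at 4 (size 4, align 4) → ends 8
channels at 8 (size 32, align 8) → ends 40
depth at 40 (size 1, align 1) → ends 41
format at 41 (size 1, align 1) → ends 42
pad 6 to align 8 for stride
stride at 48 (size 8, align 8) → ends 56
width at 56 (size 4, align 4) → ends 60
tail pad 4 to reach multiple of 8
total 64 bytes, alignment 8
array of 18: 18 × 64 = 1152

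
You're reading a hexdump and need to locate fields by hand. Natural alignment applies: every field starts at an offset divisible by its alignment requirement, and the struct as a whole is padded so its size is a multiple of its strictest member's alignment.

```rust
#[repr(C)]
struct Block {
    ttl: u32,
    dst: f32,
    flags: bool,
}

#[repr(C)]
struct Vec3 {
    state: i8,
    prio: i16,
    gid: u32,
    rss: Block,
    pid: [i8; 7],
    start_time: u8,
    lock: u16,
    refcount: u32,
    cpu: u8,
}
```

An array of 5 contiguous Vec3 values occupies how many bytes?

200

Block: ttl at 0 (size 4, align 4) → ends 4; dst at 4 (size 4, align 4) → ends 8; flags at 8 (size 1, align 1) → ends 9; tail pad 3 to reach multiple of 4; total 12 bytes, alignment 4
state at 0 (size 1, align 1) → ends 1
pad 1 to align 2 for prio
prio at 2 (size 2, align 2) → ends 4
gid at 4 (size 4, align 4) → ends 8
rss at 8 (size 12, align 4) → ends 20
pid at 20 (size 7, align 1) → ends 27
start_time at 27 (size 1, align 1) → ends 28
lock at 28 (size 2, align 2) → ends 30
pad 2 to align 4 for refcount
refcount at 32 (size 4, align 4) → ends 36
cpu at 36 (size 1, align 1) → ends 37
tail pad 3 to reach multiple of 4
total 40 bytes, alignment 4
array of 5: 5 × 40 = 200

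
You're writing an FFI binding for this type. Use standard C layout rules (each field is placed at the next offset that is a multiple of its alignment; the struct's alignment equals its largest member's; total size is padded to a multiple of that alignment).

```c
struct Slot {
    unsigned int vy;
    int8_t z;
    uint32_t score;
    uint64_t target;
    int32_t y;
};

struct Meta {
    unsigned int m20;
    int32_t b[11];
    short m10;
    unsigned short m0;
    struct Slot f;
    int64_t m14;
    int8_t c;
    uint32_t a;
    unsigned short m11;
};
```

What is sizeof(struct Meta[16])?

1792

Slot: vy at 0 (size 4, align 4) → ends 4; z at 4 (size 1, align 1) → ends 5; pad 3 to align 4 for score; score at 8 (size 4, align 4) → ends 12; pad 4 to align 8 for target; target at 16 (size 8, align 8) → ends 24; y at 24 (size 4, align 4) → ends 28; tail pad 4 to reach multiple of 8; total 32 bytes, alignment 8
m20 at 0 (size 4, align 4) → ends 4
b at 4 (size 44, align 4) → ends 48
m10 at 48 (size 2, align 2) → ends 50
m0 at 50 (size 2, align 2) → ends 52
pad 4 to align 8 for f
f at 56 (size 32, align 8) → ends 88
m14 at 88 (size 8, align 8) → ends 96
c at 96 (size 1, align 1) → ends 97
pad 3 to align 4 for a
a at 100 (size 4, align 4) → ends 104
m11 at 104 (size 2, align 2) → ends 106
tail pad 6 to reach multiple of 8
total 112 bytes, alignment 8
array of 16: 16 × 112 = 1792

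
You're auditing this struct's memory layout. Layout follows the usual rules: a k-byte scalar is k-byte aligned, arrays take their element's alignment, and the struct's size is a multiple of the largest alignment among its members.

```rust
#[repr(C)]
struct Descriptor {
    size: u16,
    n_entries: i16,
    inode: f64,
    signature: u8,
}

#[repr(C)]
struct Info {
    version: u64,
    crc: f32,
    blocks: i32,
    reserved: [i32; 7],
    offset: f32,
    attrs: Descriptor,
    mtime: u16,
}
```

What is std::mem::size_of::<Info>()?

80 bytes

Descriptor: @0: size [2B, align 2] → 2; @2: n_entries [2B, align 2] → 4; +4 pad (align 8); @8: inode [8B, align 8] → 16; @16: signature [1B, align 1] → 17; +7 tail pad (align 8); size 24, align 8
@0: version [8B, align 8] → 8
@8: crc [4B, align 4] → 12
@12: blocks [4B, align 4] → 16
@16: reserved [28B, align 4] → 44
@44: offset [4B, align 4] → 48
@48: attrs [24B, align 8] → 72
@72: mtime [2B, align 2] → 74
+6 tail pad (align 8)
size 80, align 8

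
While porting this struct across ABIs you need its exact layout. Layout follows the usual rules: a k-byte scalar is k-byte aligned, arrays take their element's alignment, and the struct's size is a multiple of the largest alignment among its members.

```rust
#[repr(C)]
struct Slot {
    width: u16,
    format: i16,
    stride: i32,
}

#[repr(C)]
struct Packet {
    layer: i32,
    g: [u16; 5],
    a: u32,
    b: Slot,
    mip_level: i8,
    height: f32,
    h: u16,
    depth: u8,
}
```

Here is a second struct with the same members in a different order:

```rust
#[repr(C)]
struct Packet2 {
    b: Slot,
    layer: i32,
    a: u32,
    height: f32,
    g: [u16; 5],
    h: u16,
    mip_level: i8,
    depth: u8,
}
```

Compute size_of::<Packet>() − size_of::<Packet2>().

Slot: @0: width [2B, align 2] → 2; @2: format [2B, align 2] → 4; @4: stride [4B, align 4] → 8; size 8, align 4
@0: layer [4B, align 4] → 4
@4: g [10B, align 2] → 14
+2 pad (align 4)
@16: a [4B, align 4] → 20
@20: b [8B, align 4] → 28
@28: mip_level [1B, align 1] → 29
+3 pad (align 4)
@32: height [4B, align 4] → 36
@36: h [2B, align 2] → 38
@38: depth [1B, align 1] → 39
+1 tail pad (align 4)
size 40, align 4
— Packet2 —
@0: b [8B, align 4] → 8
@8: layer [4B, align 4] → 12
@12: a [4B, align 4] → 16
@16: height [4B, align 4] → 20
@20: g [10B, align 2] → 30
@30: h [2B, align 2] → 32
@32: mip_level [1B, align 1] → 33
@33: depth [1B, align 1] → 34
+2 tail pad (align 4)
size 36, align 4
40 − 36 = 4

4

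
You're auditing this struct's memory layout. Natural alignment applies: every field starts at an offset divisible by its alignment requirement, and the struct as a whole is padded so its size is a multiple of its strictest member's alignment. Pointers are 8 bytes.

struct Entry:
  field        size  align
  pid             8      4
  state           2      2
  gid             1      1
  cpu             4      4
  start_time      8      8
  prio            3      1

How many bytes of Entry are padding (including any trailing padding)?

6

@0: pid [8B, align 4] → 8
@8: state [2B, align 2] → 10
@10: gid [1B, align 1] → 11
+1 pad (align 4)
@12: cpu [4B, align 4] → 16
@16: start_time [8B, align 8] → 24
@24: prio [3B, align 1] → 27
+5 tail pad (align 8)
size 32, align 8
data bytes 26, size 32 → padding 6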